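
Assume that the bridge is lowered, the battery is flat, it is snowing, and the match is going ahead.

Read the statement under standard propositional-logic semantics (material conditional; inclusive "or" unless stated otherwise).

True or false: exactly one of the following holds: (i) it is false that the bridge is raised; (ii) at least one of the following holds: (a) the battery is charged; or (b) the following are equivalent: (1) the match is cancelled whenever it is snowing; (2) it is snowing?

True.

Let P = "the bridge is raised" (F), Q = "the battery is charged" (F), R = "it is snowing" (T), S = "the match is cancelled" (F).
Formalization: ¬P ⊕ (Q ∨ ((R → S) ↔ R))

¬P = ¬F = T
R → S = T → F = F
(R → S) ↔ R = F ↔ T = F
Q ∨ ((R → S) ↔ R) = F ∨ F = F
¬P ⊕ (Q ∨ ((R → S) ↔ R)) = T ⊕ F = T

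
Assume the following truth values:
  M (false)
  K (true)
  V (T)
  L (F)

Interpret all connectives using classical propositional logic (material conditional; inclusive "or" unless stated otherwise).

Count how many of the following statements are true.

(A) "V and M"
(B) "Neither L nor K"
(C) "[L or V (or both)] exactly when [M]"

0

(A): In symbols: V and M

V and M = True and False = False
So (A) is false.

(B): This is L nor K.

L nor K = False nor True = False
Thus (B) is false.

(C): Parsed as (L or V) iff M

L or V = False or True = True
(L or V) iff M = True iff False = False
So (C) is false.

0 of the 3 statements are true (none).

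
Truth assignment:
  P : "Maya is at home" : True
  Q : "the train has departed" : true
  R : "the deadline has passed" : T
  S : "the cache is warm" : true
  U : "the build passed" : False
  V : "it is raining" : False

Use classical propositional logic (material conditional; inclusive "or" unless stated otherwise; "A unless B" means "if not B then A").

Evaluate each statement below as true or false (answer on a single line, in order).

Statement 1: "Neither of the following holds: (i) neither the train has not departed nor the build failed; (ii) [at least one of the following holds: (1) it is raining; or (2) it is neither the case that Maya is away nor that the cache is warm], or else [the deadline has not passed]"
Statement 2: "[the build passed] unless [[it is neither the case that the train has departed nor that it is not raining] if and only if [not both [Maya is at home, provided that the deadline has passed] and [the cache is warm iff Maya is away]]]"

Statement 1 true, Statement 2 false

Statement 1: In symbols: (~Q nor ~U) nor ((V | (~P nor S)) | ~R)

~Q = ~T = F
~U = ~F = T
~Q nor ~U = F nor T = F
~P = ~T = F
~P nor S = F nor T = F
V | (~P nor S) = F | F = F
~R = ~T = F
(V | (~P nor S)) | ~R = F | F = F
(~Q nor ~U) nor ((V | (~P nor S)) | ~R) = F nor F = T
Thus Statement 1 is true.

Statement 2: Parsed as U | ((Q nor ~V) <-> ((R -> P) nand (S <-> ~P)))

~V = ~F = T
Q nor ~V = T nor T = F
R -> P = T -> T = T
~P = ~T = F
S <-> ~P = T <-> F = F
(R -> P) nand (S <-> ~P) = T nand F = T
(Q nor ~V) <-> ((R -> P) nand (S <-> ~P)) = F <-> T = F
U | ((Q nor ~V) <-> ((R -> P) nand (S <-> ~P))) = F | F = F
Hence Statement 2 is false.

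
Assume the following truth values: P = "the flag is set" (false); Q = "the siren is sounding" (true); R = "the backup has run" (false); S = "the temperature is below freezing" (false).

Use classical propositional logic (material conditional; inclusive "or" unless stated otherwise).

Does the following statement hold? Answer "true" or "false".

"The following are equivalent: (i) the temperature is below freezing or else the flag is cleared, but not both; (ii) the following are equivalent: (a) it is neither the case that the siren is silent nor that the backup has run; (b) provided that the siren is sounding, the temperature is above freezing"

Values: S=F, P=F, Q=T, R=F.
This is (S xor ~P) <-> ((~Q nor R) <-> (Q -> ~S)).

~P = ~F = T
S xor ~P = F xor T = T
~Q = ~T = F
~Q nor R = F nor F = T
~S = ~F = T
Q -> ~S = T -> T = T
(~Q nor R) <-> (Q -> ~S) = T <-> T = T
(S xor ~P) <-> ((~Q nor R) <-> (Q -> ~S)) = T <-> T = T

True.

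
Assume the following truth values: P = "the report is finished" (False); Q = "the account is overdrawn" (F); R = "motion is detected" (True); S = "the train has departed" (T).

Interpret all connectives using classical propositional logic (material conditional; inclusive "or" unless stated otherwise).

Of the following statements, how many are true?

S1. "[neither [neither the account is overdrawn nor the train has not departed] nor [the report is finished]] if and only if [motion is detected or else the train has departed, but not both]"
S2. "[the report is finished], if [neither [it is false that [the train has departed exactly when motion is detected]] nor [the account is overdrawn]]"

S1: Formalization: ((Q nor ~S) nor P) <-> (R xor S)

~S = ~T = F
Q nor ~S = F nor F = T
(Q nor ~S) nor P = T nor F = F
R xor S = T xor T = F
((Q nor ~S) nor P) <-> (R xor S) = F <-> F = T
Hence S1 is true.

S2: In symbols: (~(S <-> R) nor Q) -> P

S <-> R = T <-> T = T
~(S <-> R) = ~T = F
~(S <-> R) nor Q = F nor F = T
(~(S <-> R) nor Q) -> P = T -> F = F
Hence S2 is false.

True statements: 1 (S1).

1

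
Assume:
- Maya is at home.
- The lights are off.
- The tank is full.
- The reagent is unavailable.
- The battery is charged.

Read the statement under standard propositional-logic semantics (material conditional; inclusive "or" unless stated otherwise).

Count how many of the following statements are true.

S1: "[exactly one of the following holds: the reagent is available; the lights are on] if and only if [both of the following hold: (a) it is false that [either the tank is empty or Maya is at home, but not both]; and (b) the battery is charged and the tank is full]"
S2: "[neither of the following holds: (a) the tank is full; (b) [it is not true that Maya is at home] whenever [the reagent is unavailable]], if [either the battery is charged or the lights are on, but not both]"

1

Let S = "the reagent is available" (False), Q = "the lights are on" (False), R = "the tank is full" (True), P = "Maya is at home" (True), U = "the battery is charged" (True).

S1: This is (S xor Q) iff (not (not R xor P) and (U and R)).

S xor Q = False xor False = False
not R = not True = False
not R xor P = False xor True = True
not (not R xor P) = not True = False
U and R = True and True = True
not (not R xor P) and (U and R) = False and True = False
(S xor Q) iff (not (not R xor P) and (U and R)) = False iff False = True
Hence S1 is true.

S2: In symbols: (U xor Q) -> (R nor (not S -> not P))

U xor Q = True xor False = True
not S = not False = True
not P = not True = False
not S -> not P = True -> False = False
R nor (not S -> not P) = True nor False = False
(U xor Q) -> (R nor (not S -> not P)) = True -> False = False
Thus S2 is false.

True statements: 1.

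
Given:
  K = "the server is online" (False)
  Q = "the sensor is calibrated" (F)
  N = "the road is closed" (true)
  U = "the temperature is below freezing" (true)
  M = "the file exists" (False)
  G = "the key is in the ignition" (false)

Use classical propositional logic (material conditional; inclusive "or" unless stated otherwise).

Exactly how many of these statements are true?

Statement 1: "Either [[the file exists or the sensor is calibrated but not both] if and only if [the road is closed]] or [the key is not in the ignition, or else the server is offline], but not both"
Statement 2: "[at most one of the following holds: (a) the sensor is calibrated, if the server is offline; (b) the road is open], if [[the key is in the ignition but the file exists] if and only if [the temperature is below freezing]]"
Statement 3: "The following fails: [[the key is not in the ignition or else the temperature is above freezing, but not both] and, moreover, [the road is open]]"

3

Statement 1: In symbols: ((M xor Q) iff N) xor (not G or not K)

M xor Q = False xor False = False
(M xor Q) iff N = False iff True = False
not G = not False = True
not K = not False = True
not G or not K = True or True = True
((M xor Q) iff N) xor (not G or not K) = False xor True = True
Thus Statement 1 is true.

Statement 2: Formalization: ((G and M) iff U) -> ((not K -> Q) nand not N)

G and M = False and False = False
(G and M) iff U = False iff True = False
not K = not False = True
not K -> Q = True -> False = False
not N = not True = False
(not K -> Q) nand not N = False nand False = True
((G and M) iff U) -> ((not K -> Q) nand not N) = False -> True = True
Hence Statement 2 is true.

Statement 3: Formalization: not ((not G xor not U) and not N)

not G = not False = True
not U = not True = False
not G xor not U = True xor False = True
not N = not True = False
(not G xor not U) and not N = True and False = False
not ((not G xor not U) and not N) = not False = True
So Statement 3 is true.

Count: 3.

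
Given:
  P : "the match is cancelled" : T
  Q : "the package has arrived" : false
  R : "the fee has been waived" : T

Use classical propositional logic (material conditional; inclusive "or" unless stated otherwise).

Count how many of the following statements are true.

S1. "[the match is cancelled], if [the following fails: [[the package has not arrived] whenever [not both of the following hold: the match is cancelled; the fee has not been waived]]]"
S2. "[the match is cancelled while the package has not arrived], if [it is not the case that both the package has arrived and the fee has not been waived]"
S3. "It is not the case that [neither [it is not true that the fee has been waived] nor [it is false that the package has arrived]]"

3

S1: Parsed as not ((P nand not R) -> not Q) -> P

not R = not True = False
P nand not R = True nand False = True
not Q = not False = True
(P nand not R) -> not Q = True -> True = True
not ((P nand not R) -> not Q) = not True = False
not ((P nand not R) -> not Q) -> P = False -> True = True
Hence S1 is true.

S2: In symbols: (Q nand not R) -> (P and not Q)

not R = not True = False
Q nand not R = False nand False = True
not Q = not False = True
P and not Q = True and True = True
(Q nand not R) -> (P and not Q) = True -> True = True
So S2 is true.

S3: In symbols: not (not R nor not Q)

not R = not True = False
not Q = not False = True
not R nor not Q = False nor True = False
not (not R nor not Q) = not False = True
Thus S3 is true.

True statements: 3 (S1, S2, S3).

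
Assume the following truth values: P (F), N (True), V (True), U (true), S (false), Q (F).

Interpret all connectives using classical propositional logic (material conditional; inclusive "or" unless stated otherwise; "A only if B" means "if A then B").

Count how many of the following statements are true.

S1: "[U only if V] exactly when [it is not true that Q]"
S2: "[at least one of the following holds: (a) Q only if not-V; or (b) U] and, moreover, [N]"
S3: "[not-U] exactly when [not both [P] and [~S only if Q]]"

S1: In symbols: (U → V) ↔ ¬Q

U → V = T → T = T
¬Q = ¬F = T
(U → V) ↔ ¬Q = T ↔ T = T
Thus S1 is true.

S2: This is ((Q → ¬V) ∨ U) ∧ N.

¬V = ¬T = F
Q → ¬V = F → F = T
(Q → ¬V) ∨ U = T ∨ T = T
((Q → ¬V) ∨ U) ∧ N = T ∧ T = T
So S2 is true.

S3: Formalization: ¬U ↔ (P ↑ (¬S → Q))

¬U = ¬T = F
¬S = ¬F = T
¬S → Q = T → F = F
P ↑ (¬S → Q) = F ↑ F = T
¬U ↔ (P ↑ (¬S → Q)) = F ↔ T = F
So S3 is false.

2 of the 3 statements are true.

2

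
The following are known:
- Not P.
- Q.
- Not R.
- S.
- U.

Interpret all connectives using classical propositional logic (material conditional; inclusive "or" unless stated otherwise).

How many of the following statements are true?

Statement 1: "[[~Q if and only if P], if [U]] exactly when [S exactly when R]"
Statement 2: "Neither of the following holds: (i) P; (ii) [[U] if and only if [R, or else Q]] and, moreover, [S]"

0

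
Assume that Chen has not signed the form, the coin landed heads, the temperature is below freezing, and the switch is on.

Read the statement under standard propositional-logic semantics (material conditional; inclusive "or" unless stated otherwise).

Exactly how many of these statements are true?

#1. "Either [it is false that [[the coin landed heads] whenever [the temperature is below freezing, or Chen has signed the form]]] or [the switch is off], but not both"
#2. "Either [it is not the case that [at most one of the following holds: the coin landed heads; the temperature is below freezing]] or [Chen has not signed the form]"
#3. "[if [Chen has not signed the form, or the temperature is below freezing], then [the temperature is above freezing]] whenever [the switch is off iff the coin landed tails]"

Let R = "the temperature is below freezing" (T), P = "Chen has signed the form" (F), Q = "the coin landed heads" (T), S = "the switch is on" (T).

#1: Formalization: ~((R | P) -> Q) xor ~S

R | P = T | F = T
(R | P) -> Q = T -> T = T
~((R | P) -> Q) = ~T = F
~S = ~T = F
~((R | P) -> Q) xor ~S = F xor F = F
Hence #1 is false.

#2: Formalization: ~(Q nand R) | ~P

Q nand R = T nand T = F
~(Q nand R) = ~F = T
~P = ~F = T
~(Q nand R) | ~P = T | T = T
Hence #2 is true.

#3: In symbols: (~S <-> ~Q) -> ((~P | R) -> ~R)

~S = ~T = F
~Q = ~T = F
~S <-> ~Q = F <-> F = T
~P = ~F = T
~P | R = T | T = T
~R = ~T = F
(~P | R) -> ~R = T -> F = F
(~S <-> ~Q) -> ((~P | R) -> ~R) = T -> F = F
Hence #3 is false.

1 of the 3 statements is true (#2).

1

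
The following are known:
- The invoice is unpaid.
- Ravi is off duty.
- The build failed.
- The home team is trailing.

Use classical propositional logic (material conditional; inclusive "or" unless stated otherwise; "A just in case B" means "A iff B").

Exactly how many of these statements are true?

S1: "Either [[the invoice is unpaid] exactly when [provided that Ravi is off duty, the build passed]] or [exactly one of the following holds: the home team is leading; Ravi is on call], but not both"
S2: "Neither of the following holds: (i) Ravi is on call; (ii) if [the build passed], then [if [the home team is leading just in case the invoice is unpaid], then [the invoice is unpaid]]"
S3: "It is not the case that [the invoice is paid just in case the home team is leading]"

Let D = "the invoice is paid" (False), R = "Ravi is on call" (False), S = "the build passed" (False), U = "the home team is leading" (False).

S1: Formalization: (not D iff (not R -> S)) xor (U xor R)

not D = not False = True
not R = not False = True
not R -> S = True -> False = False
not D iff (not R -> S) = True iff False = False
U xor R = False xor False = False
(not D iff (not R -> S)) xor (U xor R) = False xor False = False
Hence S1 is false.

S2: Parsed as R nor (S -> ((U iff not D) -> not D))

not D = not False = True
U iff not D = False iff True = False
not D = not False = True
(U iff not D) -> not D = False -> True = True
S -> ((U iff not D) -> not D) = False -> True = True
R nor (S -> ((U iff not D) -> not D)) = False nor True = False
So S2 is false.

S3: This is not (D iff U).

D iff U = False iff False = True
not (D iff U) = not True = False
Hence S3 is false.

0 of the 3 statements are true (none).

0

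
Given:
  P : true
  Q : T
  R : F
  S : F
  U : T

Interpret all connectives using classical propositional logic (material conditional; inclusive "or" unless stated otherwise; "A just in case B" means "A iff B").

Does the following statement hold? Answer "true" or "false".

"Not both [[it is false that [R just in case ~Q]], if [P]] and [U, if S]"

This is (P → ¬(R ↔ ¬Q)) ↑ (S → U).

¬Q = ¬T = F
R ↔ ¬Q = F ↔ F = T
¬(R ↔ ¬Q) = ¬T = F
P → ¬(R ↔ ¬Q) = T → F = F
S → U = F → T = T
(P → ¬(R ↔ ¬Q)) ↑ (S → U) = F ↑ T = T

True.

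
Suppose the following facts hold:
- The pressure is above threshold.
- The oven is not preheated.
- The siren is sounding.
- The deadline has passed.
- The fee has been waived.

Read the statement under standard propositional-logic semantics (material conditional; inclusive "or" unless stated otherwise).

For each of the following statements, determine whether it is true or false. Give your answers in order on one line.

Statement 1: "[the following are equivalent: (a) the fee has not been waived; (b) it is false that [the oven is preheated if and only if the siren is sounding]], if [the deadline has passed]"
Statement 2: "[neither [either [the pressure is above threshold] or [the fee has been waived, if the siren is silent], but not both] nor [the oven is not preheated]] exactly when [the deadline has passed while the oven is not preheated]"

Let S = "the deadline has passed" (T), U = "the fee has been waived" (T), Q = "the oven is preheated" (F), R = "the siren is sounding" (T), P = "the pressure is above threshold" (T).

Statement 1: Parsed as S -> (~U <-> ~(Q <-> R))

~U = ~T = F
Q <-> R = F <-> T = F
~(Q <-> R) = ~F = T
~U <-> ~(Q <-> R) = F <-> T = F
S -> (~U <-> ~(Q <-> R)) = T -> F = F
Thus Statement 1 is false.

Statement 2: In symbols: ((P xor (~R -> U)) nor ~Q) <-> (S & ~Q)

~R = ~T = F
~R -> U = F -> T = T
P xor (~R -> U) = T xor T = F
~Q = ~F = T
(P xor (~R -> U)) nor ~Q = F nor T = F
~Q = ~F = T
S & ~Q = T & T = T
((P xor (~R -> U)) nor ~Q) <-> (S & ~Q) = F <-> T = F
So Statement 2 is false.

Statement 1 False / Statement 2 False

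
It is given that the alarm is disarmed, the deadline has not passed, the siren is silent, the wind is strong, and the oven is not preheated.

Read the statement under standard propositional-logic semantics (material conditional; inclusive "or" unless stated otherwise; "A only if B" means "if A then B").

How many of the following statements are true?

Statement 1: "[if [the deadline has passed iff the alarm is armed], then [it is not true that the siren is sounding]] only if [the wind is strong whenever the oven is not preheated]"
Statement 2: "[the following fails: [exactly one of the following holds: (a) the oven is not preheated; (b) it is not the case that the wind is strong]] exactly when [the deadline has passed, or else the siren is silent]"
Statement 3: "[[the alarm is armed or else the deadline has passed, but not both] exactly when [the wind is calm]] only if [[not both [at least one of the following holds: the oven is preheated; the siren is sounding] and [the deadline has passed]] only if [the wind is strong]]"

2

Let Q = "the deadline has passed" (False), P = "the alarm is armed" (False), R = "the siren is sounding" (False), U = "the oven is preheated" (False), S = "the wind is strong" (True).

Statement 1: Parsed as ((Q iff P) -> not R) -> (not U -> S)

Q iff P = False iff False = True
not R = not False = True
(Q iff P) -> not R = True -> True = True
not U = not False = True
not U -> S = True -> True = True
((Q iff P) -> not R) -> (not U -> S) = True -> True = True
So Statement 1 is true.

Statement 2: Formalization: not (not U xor not S) iff (Q or not R)

not U = not False = True
not S = not True = False
not U xor not S = True xor False = True
not (not U xor not S) = not True = False
not R = not False = True
Q or not R = False or True = True
not (not U xor not S) iff (Q or not R) = False iff True = False
Hence Statement 2 is false.

Statement 3: Formalization: ((P xor Q) iff not S) -> (((U or R) nand Q) -> S)

P xor Q = False xor False = False
not S = not True = False
(P xor Q) iff not S = False iff False = True
U or R = False or False = False
(U or R) nand Q = False nand False = True
((U or R) nand Q) -> S = True -> True = True
((P xor Q) iff not S) -> (((U or R) nand Q) -> S) = True -> True = True
Thus Statement 3 is true.

Count: 2.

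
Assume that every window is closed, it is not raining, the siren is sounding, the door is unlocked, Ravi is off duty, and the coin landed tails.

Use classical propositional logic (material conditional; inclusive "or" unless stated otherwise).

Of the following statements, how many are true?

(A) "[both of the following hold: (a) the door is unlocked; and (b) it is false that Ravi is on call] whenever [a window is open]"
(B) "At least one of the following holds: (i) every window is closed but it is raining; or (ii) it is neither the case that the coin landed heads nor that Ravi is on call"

Let P = "a window is open" (False), S = "the door is locked" (False), U = "Ravi is on call" (False), Q = "it is raining" (False), V = "the coin landed heads" (False).

(A): This is P -> (not S and not U).

not S = not False = True
not U = not False = True
not S and not U = True and True = True
P -> (not S and not U) = False -> True = True
So (A) is true.

(B): Formalization: (not P and Q) or (V nor U)

not P = not False = True
not P and Q = True and False = False
V nor U = False nor False = True
(not P and Q) or (V nor U) = False or True = True
Thus (B) is true.

True statements: 2.

2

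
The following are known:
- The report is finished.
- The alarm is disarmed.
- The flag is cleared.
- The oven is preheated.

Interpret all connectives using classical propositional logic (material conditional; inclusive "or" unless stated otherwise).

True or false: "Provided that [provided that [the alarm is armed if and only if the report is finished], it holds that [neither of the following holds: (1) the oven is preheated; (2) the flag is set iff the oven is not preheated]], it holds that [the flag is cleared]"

Let Q = "the alarm is armed" (F), P = "the report is finished" (T), S = "the oven is preheated" (T), R = "the flag is set" (F).
Formalization: ((Q ↔ P) → (S ↓ (R ↔ ¬S))) → ¬R

Q ↔ P = F ↔ T = F
¬S = ¬T = F
R ↔ ¬S = F ↔ F = T
S ↓ (R ↔ ¬S) = T ↓ T = F
(Q ↔ P) → (S ↓ (R ↔ ¬S)) = F → F = T
¬R = ¬F = T
((Q ↔ P) → (S ↓ (R ↔ ¬S))) → ¬R = T → T = T

true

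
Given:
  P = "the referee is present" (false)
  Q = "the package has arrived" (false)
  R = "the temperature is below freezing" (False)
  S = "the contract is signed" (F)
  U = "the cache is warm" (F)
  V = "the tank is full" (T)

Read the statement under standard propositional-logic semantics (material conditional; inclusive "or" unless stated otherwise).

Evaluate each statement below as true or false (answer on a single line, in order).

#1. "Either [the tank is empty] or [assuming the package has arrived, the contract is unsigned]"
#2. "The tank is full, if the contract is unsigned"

#1 T / #2 T

#1: Formalization: ~V | (Q -> ~S)

~V = ~T = F
~S = ~F = T
Q -> ~S = F -> T = T
~V | (Q -> ~S) = F | T = T
So #1 is true.

#2: In symbols: ~S -> V

~S = ~F = T
~S -> V = T -> T = T
Hence #2 is true.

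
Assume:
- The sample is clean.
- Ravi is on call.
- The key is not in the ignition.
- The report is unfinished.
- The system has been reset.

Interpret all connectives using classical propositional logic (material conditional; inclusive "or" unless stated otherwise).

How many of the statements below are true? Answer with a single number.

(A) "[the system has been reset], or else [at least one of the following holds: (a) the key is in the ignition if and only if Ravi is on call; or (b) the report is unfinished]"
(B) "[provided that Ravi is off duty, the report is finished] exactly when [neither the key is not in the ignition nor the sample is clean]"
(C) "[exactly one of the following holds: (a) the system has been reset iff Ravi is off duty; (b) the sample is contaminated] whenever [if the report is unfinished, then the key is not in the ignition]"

1

Let G = "the system has been reset" (True), D = "the key is in the ignition" (False), R = "Ravi is on call" (True), V = "the report is finished" (False), K = "the sample is contaminated" (False).

(A): Parsed as G or ((D iff R) or not V)

D iff R = False iff True = False
not V = not False = True
(D iff R) or not V = False or True = True
G or ((D iff R) or not V) = True or True = True
So (A) is true.

(B): Parsed as (not R -> V) iff (not D nor not K)

not R = not True = False
not R -> V = False -> False = True
not D = not False = True
not K = not False = True
not D nor not K = True nor True = False
(not R -> V) iff (not D nor not K) = True iff False = False
Thus (B) is false.

(C): Parsed as (not V -> not D) -> ((G iff not R) xor K)

not V = not False = True
not D = not False = True
not V -> not D = True -> True = True
not R = not True = False
G iff not R = True iff False = False
(G iff not R) xor K = False xor False = False
(not V -> not D) -> ((G iff not R) xor K) = True -> False = False
So (C) is false.

Count: 1.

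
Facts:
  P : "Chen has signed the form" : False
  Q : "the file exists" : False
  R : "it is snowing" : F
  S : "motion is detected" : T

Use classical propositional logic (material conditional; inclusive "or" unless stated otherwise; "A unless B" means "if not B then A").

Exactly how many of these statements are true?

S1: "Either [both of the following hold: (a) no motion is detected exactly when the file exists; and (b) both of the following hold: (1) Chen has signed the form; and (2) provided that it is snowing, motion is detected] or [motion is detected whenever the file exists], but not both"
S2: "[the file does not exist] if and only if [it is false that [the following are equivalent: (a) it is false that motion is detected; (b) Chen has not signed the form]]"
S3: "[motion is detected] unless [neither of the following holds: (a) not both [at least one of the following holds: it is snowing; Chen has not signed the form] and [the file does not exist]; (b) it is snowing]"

S1: In symbols: ((not S iff Q) and (P and (R -> S))) xor (Q -> S)

not S = not True = False
not S iff Q = False iff False = True
R -> S = False -> True = True
P and (R -> S) = False and True = False
(not S iff Q) and (P and (R -> S)) = True and False = False
Q -> S = False -> True = True
((not S iff Q) and (P and (R -> S))) xor (Q -> S) = False xor True = True
Thus S1 is true.

S2: Formalization: not Q iff not (not S iff not P)

not Q = not False = True
not S = not True = False
not P = not False = True
not S iff not P = False iff True = False
not (not S iff not P) = not False = True
not Q iff not (not S iff not P) = True iff True = True
Hence S2 is true.

S3: Parsed as S or (((R or not P) nand not Q) nor R)

not P = not False = True
R or not P = False or True = True
not Q = not False = True
(R or not P) nand not Q = True nand True = False
((R or not P) nand not Q) nor R = False nor False = True
S or (((R or not P) nand not Q) nor R) = True or True = True
Thus S3 is true.

Count: 3.

3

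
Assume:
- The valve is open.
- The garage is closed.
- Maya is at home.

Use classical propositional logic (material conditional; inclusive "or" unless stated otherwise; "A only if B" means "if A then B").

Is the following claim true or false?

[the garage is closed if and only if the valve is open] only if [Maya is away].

False

Let Q = "the garage is closed" (T), P = "the valve is open" (T), R = "Maya is at home" (T).
This is (Q <-> P) -> ~R.

Q <-> P = T <-> T = T
~R = ~T = F
(Q <-> P) -> ~R = T -> F = F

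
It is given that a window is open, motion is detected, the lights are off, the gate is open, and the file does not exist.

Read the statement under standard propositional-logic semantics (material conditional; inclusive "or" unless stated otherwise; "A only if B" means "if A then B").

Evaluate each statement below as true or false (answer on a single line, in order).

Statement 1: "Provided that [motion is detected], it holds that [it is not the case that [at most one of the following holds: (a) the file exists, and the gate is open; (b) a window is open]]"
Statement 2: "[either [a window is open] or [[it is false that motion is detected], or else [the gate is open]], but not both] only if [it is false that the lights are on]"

Let Q = "motion is detected" (True), U = "the file exists" (False), S = "the gate is open" (True), P = "a window is open" (True), R = "the lights are on" (False).

Statement 1: Formalization: Q -> not ((U and S) nand P)

U and S = False and True = False
(U and S) nand P = False nand True = True
not ((U and S) nand P) = not True = False
Q -> not ((U and S) nand P) = True -> False = False
So Statement 1 is false.

Statement 2: This is (P xor (not Q or S)) -> not R.

not Q = not True = False
not Q or S = False or True = True
P xor (not Q or S) = True xor True = False
not R = not False = True
(P xor (not Q or S)) -> not R = False -> True = True
Thus Statement 2 is true.

Statement 1 F; Statement 2 T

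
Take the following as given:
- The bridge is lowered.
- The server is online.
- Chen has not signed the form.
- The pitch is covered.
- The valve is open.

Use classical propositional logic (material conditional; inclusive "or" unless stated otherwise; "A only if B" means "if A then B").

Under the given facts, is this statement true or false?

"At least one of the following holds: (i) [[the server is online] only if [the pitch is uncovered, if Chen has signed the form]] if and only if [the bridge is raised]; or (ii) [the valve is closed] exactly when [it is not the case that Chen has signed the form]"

The statement is false.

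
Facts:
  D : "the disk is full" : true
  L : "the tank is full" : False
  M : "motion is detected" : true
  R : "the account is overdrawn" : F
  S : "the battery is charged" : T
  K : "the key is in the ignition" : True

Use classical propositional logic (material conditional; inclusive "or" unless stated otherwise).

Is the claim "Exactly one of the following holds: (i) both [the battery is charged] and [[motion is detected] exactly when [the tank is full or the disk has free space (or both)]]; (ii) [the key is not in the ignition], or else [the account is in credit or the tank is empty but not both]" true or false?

False

Values: S=True, M=True, L=False, D=True, K=True, R=False.
Formalization: (S and (M iff (L or not D))) xor (not K or (not R xor not L))

not D = not True = False
L or not D = False or False = False
M iff (L or not D) = True iff False = False
S and (M iff (L or not D)) = True and False = False
not K = not True = False
not R = not False = True
not L = not False = True
not R xor not L = True xor True = False
not K or (not R xor not L) = False or False = False
(S and (M iff (L or not D))) xor (not K or (not R xor not L)) = False xor False = False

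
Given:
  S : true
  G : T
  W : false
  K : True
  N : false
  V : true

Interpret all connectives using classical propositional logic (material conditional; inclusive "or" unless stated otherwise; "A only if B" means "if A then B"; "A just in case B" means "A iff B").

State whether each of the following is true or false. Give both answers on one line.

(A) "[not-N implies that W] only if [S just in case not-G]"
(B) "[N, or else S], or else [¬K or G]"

(A) true / (B) true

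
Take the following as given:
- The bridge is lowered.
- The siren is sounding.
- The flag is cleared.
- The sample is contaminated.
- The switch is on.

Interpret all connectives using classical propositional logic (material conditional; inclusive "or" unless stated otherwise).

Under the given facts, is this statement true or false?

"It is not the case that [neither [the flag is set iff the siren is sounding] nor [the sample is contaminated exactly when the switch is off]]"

False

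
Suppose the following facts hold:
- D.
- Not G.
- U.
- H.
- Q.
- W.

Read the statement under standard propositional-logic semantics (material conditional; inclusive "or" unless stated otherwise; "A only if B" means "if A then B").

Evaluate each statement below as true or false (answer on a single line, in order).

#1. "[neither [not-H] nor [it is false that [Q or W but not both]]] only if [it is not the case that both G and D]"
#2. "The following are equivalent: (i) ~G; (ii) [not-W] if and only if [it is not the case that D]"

#1 T, #2 T

#1: Formalization: (¬H ↓ ¬(Q ⊕ W)) → (G ↑ D)

¬H = ¬T = F
Q ⊕ W = T ⊕ T = F
¬(Q ⊕ W) = ¬F = T
¬H ↓ ¬(Q ⊕ W) = F ↓ T = F
G ↑ D = F ↑ T = T
(¬H ↓ ¬(Q ⊕ W)) → (G ↑ D) = F → T = T
So #1 is true.

#2: This is ¬G ↔ (¬W ↔ ¬D).

¬G = ¬F = T
¬W = ¬T = F
¬D = ¬T = F
¬W ↔ ¬D = F ↔ F = T
¬G ↔ (¬W ↔ ¬D) = T ↔ T = T
So #2 is true.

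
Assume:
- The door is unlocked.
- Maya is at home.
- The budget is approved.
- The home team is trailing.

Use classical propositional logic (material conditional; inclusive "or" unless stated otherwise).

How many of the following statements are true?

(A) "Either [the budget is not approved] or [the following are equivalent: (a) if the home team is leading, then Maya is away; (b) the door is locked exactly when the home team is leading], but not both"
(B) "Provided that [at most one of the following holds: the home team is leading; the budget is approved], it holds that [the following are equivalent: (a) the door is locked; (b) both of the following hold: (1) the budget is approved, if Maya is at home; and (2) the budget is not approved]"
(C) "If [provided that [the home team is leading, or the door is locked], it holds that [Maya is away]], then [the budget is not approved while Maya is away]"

2

Let S = "the budget is approved" (T), M = "the home team is leading" (F), D = "Maya is at home" (T), W = "the door is locked" (F).

(A): Formalization: ¬S ⊕ ((M → ¬D) ↔ (W ↔ M))

¬S = ¬T = F
¬D = ¬T = F
M → ¬D = F → F = T
W ↔ M = F ↔ F = T
(M → ¬D) ↔ (W ↔ M) = T ↔ T = T
¬S ⊕ ((M → ¬D) ↔ (W ↔ M)) = F ⊕ T = T
So (A) is true.

(B): Formalization: (M ↑ S) → (W ↔ ((D → S) ∧ ¬S))

M ↑ S = F ↑ T = T
D → S = T → T = T
¬S = ¬T = F
(D → S) ∧ ¬S = T ∧ F = F
W ↔ ((D → S) ∧ ¬S) = F ↔ F = T
(M ↑ S) → (W ↔ ((D → S) ∧ ¬S)) = T → T = T
Hence (B) is true.

(C): Parsed as ((M ∨ W) → ¬D) → (¬S ∧ ¬D)

M ∨ W = F ∨ F = F
¬D = ¬T = F
(M ∨ W) → ¬D = F → F = T
¬S = ¬T = F
¬D = ¬T = F
¬S ∧ ¬D = F ∧ F = F
((M ∨ W) → ¬D) → (¬S ∧ ¬D) = T → F = F
Thus (C) is false.

True statements: 2 ((A), (B)).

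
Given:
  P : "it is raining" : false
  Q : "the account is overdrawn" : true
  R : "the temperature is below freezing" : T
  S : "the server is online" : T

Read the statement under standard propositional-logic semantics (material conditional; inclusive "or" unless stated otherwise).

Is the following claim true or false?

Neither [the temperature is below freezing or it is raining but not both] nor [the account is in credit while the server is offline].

False

Formalization: (R xor P) nor (~Q & ~S)

R xor P = T xor F = T
~Q = ~T = F
~S = ~T = F
~Q & ~S = F & F = F
(R xor P) nor (~Q & ~S) = T nor F = F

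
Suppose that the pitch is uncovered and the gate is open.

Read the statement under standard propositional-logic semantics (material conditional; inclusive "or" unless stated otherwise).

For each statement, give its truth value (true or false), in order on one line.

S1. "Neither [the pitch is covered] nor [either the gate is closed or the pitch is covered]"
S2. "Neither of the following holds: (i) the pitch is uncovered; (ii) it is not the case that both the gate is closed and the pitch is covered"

S1 T, S2 F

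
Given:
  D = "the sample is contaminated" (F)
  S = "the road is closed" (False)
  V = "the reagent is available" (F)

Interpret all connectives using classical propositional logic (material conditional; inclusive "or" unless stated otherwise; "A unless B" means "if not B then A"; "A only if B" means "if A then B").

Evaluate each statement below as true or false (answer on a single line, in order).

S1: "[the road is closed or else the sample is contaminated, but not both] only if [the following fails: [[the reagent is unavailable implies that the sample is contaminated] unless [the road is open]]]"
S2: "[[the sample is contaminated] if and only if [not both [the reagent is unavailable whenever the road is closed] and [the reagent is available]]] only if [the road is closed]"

S1 True / S2 True

S1: Parsed as (S xor D) -> ~((~V -> D) | ~S)

S xor D = F xor F = F
~V = ~F = T
~V -> D = T -> F = F
~S = ~F = T
(~V -> D) | ~S = F | T = T
~((~V -> D) | ~S) = ~T = F
(S xor D) -> ~((~V -> D) | ~S) = F -> F = T
Hence S1 is true.

S2: In symbols: (D <-> ((S -> ~V) nand V)) -> S

~V = ~F = T
S -> ~V = F -> T = T
(S -> ~V) nand V = T nand F = T
D <-> ((S -> ~V) nand V) = F <-> T = F
(D <-> ((S -> ~V) nand V)) -> S = F -> F = T
Hence S2 is true.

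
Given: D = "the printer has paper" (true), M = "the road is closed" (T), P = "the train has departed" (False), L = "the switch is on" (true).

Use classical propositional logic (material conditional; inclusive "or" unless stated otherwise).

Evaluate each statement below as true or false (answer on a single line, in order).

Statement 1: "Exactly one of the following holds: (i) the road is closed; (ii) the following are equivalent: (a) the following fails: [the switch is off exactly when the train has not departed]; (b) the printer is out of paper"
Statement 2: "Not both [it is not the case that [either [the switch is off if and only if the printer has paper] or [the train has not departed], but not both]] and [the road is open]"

Statement 1 True; Statement 2 True

Statement 1: Parsed as M ⊕ (¬(¬L ↔ ¬P) ↔ ¬D)

¬L = ¬T = F
¬P = ¬F = T
¬L ↔ ¬P = F ↔ T = F
¬(¬L ↔ ¬P) = ¬F = T
¬D = ¬T = F
¬(¬L ↔ ¬P) ↔ ¬D = T ↔ F = F
M ⊕ (¬(¬L ↔ ¬P) ↔ ¬D) = T ⊕ F = T
So Statement 1 is true.

Statement 2: In symbols: ¬((¬L ↔ D) ⊕ ¬P) ↑ ¬M

¬L = ¬T = F
¬L ↔ D = F ↔ T = F
¬P = ¬F = T
(¬L ↔ D) ⊕ ¬P = F ⊕ T = T
¬((¬L ↔ D) ⊕ ¬P) = ¬T = F
¬M = ¬T = F
¬((¬L ↔ D) ⊕ ¬P) ↑ ¬M = F ↑ F = T
Hence Statement 2 is true.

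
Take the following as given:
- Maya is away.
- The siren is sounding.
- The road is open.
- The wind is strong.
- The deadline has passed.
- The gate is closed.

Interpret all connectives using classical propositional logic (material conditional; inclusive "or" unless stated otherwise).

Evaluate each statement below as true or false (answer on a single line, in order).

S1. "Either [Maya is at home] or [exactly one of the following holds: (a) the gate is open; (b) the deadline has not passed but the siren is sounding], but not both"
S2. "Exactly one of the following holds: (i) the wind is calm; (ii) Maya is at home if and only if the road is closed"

Let P = "Maya is at home" (F), V = "the gate is open" (F), U = "the deadline has passed" (T), Q = "the siren is sounding" (T), S = "the wind is strong" (T), R = "the road is closed" (F).

S1: This is P xor (V xor (~U & Q)).

~U = ~T = F
~U & Q = F & T = F
V xor (~U & Q) = F xor F = F
P xor (V xor (~U & Q)) = F xor F = F
Hence S1 is false.

S2: In symbols: ~S xor (P <-> R)

~S = ~T = F
P <-> R = F <-> F = T
~S xor (P <-> R) = F xor T = T
So S2 is true.

S1 F; S2 T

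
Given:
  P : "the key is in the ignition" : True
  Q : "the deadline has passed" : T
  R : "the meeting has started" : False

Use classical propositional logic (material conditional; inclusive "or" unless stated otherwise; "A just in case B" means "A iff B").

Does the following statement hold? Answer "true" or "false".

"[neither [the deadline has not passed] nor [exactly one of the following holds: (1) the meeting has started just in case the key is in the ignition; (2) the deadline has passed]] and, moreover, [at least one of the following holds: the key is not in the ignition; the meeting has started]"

False

In symbols: (~Q nor ((R <-> P) xor Q)) & (~P | R)

~Q = ~T = F
R <-> P = F <-> T = F
(R <-> P) xor Q = F xor T = T
~Q nor ((R <-> P) xor Q) = F nor T = F
~P = ~T = F
~P | R = F | F = F
(~Q nor ((R <-> P) xor Q)) & (~P | R) = F & F = F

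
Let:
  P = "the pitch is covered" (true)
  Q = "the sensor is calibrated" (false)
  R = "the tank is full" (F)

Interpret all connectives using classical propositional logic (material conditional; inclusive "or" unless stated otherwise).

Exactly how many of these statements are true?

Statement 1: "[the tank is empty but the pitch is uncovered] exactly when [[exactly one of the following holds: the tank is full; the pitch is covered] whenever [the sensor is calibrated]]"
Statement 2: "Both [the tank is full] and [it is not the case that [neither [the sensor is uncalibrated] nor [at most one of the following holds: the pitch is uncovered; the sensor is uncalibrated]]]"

Statement 1: In symbols: (¬R ∧ ¬P) ↔ (Q → (R ⊕ P))

¬R = ¬F = T
¬P = ¬T = F
¬R ∧ ¬P = T ∧ F = F
R ⊕ P = F ⊕ T = T
Q → (R ⊕ P) = F → T = T
(¬R ∧ ¬P) ↔ (Q → (R ⊕ P)) = F ↔ T = F
Hence Statement 1 is false.

Statement 2: In symbols: R ∧ ¬(¬Q ↓ (¬P ↑ ¬Q))

¬Q = ¬F = T
¬P = ¬T = F
¬Q = ¬F = T
¬P ↑ ¬Q = F ↑ T = T
¬Q ↓ (¬P ↑ ¬Q) = T ↓ T = F
¬(¬Q ↓ (¬P ↑ ¬Q)) = ¬F = T
R ∧ ¬(¬Q ↓ (¬P ↑ ¬Q)) = F ∧ T = F
Thus Statement 2 is false.

0 of the 2 statements are true (none).

0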